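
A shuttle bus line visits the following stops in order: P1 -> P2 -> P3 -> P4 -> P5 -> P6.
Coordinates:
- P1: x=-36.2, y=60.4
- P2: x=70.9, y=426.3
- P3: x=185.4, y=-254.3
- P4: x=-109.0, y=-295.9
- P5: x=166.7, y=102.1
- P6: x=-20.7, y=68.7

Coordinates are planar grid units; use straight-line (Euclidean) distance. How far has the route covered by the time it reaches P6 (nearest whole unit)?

2043

Leg distances:
P1→P2: 381.3  (cumulative 381.3)
P2→P3: 690.2  (cumulative 1071.4)
P3→P4: 297.3  (cumulative 1368.7)
P4→P5: 484.2  (cumulative 1852.9)
P5→P6: 190.4  (cumulative 2043.3)
Cumulative distance at P6 ≈ 2043.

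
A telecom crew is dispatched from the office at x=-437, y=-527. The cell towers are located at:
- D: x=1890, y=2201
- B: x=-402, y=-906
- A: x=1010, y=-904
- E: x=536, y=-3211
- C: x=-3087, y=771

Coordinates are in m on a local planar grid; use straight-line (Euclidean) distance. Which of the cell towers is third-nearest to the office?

E

Distances from the office (x=-437, y=-527):
B: 380.6 m
A: 1495.3 m
E: 2854.9 m
C: 2950.8 m
D: 3585.7 m
The third-nearest is E at 2854.9 m.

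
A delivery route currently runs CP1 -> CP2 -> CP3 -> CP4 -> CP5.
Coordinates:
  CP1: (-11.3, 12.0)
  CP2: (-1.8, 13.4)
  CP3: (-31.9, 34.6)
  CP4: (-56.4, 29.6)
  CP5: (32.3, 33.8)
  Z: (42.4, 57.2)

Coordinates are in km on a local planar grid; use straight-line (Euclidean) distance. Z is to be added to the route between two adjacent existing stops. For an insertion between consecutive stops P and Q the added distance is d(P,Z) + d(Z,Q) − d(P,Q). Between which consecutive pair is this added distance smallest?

between CP4 and CP5

Added distance for inserting Z between each consecutive pair:
CP1–CP2: 122.8 km
CP2–CP3: 103.1 km
CP3–CP4: 155.2 km
CP4–CP5: 39.3 km
Smallest added distance is 39.3 km, inserting between CP4 and CP5.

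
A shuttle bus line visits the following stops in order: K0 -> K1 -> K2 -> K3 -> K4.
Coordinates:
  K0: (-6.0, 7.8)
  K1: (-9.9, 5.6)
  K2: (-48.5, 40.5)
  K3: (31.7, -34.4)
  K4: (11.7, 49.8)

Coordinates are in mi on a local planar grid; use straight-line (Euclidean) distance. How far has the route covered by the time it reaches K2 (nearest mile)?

Leg distances:
K0→K1: 4.5 mi  (cumulative 4.5 mi)
K1→K2: 52.0 mi  (cumulative 56.5 mi)
Cumulative distance at K2 ≈ 57 mi.

57 mi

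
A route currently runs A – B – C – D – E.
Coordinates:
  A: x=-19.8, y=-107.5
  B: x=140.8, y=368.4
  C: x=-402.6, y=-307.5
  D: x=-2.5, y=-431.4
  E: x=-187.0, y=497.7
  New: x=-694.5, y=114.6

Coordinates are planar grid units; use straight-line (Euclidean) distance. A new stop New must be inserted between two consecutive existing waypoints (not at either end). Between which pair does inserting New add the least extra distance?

between B and C

Added distance for inserting New between each consecutive pair:
A–B: 1081.1
B–C: 519.0
C–D: 975.8
D–E: 570.1
Smallest added distance is 519.0, inserting between B and C.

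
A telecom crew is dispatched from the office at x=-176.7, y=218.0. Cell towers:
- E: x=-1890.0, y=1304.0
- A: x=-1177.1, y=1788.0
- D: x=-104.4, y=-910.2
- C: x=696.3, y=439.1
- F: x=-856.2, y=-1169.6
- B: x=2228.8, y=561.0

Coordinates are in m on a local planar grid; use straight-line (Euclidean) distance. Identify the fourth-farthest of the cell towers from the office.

Distances from the office (x=-176.7, y=218.0):
B: 2429.8 m
E: 2028.5 m
A: 1861.6 m
F: 1545.0 m
D: 1130.5 m
C: 900.6 m
The fourth-farthest is F at 1545.0 m.

F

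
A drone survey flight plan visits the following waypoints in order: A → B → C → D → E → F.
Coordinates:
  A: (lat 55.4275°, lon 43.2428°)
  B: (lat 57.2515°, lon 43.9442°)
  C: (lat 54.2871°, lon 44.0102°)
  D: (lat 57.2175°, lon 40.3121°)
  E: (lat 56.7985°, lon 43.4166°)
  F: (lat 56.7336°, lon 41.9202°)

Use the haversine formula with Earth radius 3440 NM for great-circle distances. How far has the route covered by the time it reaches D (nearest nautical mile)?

506 NM

Leg distances:
A→B: 112.0 NM  (cumulative 112.0 NM)
B→C: 178.0 NM  (cumulative 290.0 NM)
C→D: 215.7 NM  (cumulative 505.7 NM)
Cumulative distance at D ≈ 506 NM.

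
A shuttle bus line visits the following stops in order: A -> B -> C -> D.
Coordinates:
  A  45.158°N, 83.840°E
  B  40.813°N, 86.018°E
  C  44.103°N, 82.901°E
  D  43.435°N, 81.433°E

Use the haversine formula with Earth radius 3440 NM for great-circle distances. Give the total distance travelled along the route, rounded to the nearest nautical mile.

Leg distances:
A→B: 277.8 NM  (cumulative 277.8 NM)
B→C: 241.0 NM  (cumulative 518.8 NM)
C→D: 75.2 NM  (cumulative 594.0 NM)
Total route length ≈ 594 NM.

594 NM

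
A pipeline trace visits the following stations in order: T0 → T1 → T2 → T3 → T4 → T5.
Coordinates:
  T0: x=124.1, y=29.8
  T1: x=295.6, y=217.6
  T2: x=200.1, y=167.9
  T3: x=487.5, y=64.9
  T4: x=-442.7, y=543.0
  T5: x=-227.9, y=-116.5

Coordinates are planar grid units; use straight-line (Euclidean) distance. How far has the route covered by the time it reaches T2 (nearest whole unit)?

Leg distances:
T0→T1: 254.3  (cumulative 254.3)
T1→T2: 107.7  (cumulative 362.0)
Cumulative distance at T2 ≈ 362.

362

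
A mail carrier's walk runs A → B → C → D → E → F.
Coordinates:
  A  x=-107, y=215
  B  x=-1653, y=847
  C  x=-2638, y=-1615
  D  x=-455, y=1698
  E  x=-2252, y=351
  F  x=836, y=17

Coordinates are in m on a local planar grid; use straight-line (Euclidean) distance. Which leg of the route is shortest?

A–B

Leg distances:
A→B: 1670.2 m
B→C: 2651.7 m
C→D: 3967.6 m
D→E: 2245.8 m
E→F: 3106.0 m
The shortest leg is A–B at 1670.2 m.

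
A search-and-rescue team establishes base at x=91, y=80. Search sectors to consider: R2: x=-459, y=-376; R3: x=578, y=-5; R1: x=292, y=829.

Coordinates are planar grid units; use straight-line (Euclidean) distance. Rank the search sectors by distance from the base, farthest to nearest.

Distances from the base:
R1 x=292, y=829: 775.5
R2 x=-459, y=-376: 714.4
R3 x=578, y=-5: 494.4

R1, R2, R3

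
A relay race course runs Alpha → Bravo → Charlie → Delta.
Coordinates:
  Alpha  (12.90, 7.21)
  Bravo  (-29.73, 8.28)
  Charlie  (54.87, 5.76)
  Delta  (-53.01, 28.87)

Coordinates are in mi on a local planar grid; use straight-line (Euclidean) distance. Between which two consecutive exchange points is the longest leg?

Leg distances:
Alpha→Bravo: 42.6 mi
Bravo→Charlie: 84.6 mi
Charlie→Delta: 110.3 mi
The longest leg is Charlie–Delta at 110.3 mi.

Charlie–Delta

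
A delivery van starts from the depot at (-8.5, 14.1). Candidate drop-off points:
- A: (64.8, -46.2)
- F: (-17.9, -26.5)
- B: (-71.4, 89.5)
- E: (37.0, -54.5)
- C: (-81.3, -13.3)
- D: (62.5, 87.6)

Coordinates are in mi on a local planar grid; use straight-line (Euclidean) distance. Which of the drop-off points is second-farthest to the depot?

B

Distances from the depot ((-8.5, 14.1)):
D: 102.2 mi
B: 98.2 mi
A: 94.9 mi
E: 82.3 mi
C: 77.8 mi
F: 41.7 mi
The second-farthest is B at 98.2 mi.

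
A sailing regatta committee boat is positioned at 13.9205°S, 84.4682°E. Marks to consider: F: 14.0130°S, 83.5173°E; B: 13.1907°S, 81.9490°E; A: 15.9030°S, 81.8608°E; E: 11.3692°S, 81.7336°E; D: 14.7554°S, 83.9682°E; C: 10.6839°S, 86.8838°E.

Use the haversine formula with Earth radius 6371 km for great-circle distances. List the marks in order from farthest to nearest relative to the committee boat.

Distance from the committee boat at 13.9205°S, 84.4682°E to each:
C 10.6839°S, 86.8838°E: 445.4 km
E 11.3692°S, 81.7336°E: 410.5 km
A 15.9030°S, 81.8608°E: 356.5 km
B 13.1907°S, 81.9490°E: 284.1 km
D 14.7554°S, 83.9682°E: 107.3 km
F 14.0130°S, 83.5173°E: 103.1 km

C, E, A, B, D, F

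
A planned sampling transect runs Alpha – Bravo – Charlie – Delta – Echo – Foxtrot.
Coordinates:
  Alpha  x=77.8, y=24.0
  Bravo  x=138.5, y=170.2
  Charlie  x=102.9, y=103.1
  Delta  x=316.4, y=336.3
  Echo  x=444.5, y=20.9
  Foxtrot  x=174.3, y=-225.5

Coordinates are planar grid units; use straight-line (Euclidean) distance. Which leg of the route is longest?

Leg distances:
Alpha→Bravo: 158.3
Bravo→Charlie: 76.0
Charlie→Delta: 316.2
Delta→Echo: 340.4
Echo→Foxtrot: 365.7
The longest leg is Echo–Foxtrot at 365.7.

Echo–Foxtrot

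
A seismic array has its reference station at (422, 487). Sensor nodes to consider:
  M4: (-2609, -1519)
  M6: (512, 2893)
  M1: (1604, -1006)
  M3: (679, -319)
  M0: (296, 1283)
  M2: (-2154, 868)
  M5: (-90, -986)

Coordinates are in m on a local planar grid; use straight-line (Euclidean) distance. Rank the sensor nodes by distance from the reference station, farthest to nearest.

M4, M2, M6, M1, M5, M3, M0

Distances from the reference station:
M4 (-2609, -1519): 3634.7 m
M2 (-2154, 868): 2604.0 m
M6 (512, 2893): 2407.7 m
M1 (1604, -1006): 1904.3 m
M5 (-90, -986): 1559.4 m
M3 (679, -319): 846.0 m
M0 (296, 1283): 805.9 m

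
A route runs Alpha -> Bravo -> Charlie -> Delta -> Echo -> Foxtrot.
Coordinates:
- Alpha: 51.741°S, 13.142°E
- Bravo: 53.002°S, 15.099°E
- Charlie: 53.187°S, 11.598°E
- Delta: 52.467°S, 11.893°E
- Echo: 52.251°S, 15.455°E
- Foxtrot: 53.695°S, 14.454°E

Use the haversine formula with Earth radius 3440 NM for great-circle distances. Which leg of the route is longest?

Delta–Echo

Leg distances:
Alpha→Bravo: 104.3 NM
Bravo→Charlie: 126.7 NM
Charlie→Delta: 44.5 NM
Delta→Echo: 131.2 NM
Echo→Foxtrot: 93.9 NM
The longest leg is Delta–Echo at 131.2 NM.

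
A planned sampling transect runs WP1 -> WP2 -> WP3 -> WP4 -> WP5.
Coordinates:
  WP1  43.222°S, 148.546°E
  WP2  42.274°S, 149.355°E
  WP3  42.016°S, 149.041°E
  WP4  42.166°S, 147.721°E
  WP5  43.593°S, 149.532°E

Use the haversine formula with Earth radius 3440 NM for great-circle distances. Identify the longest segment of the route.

WP4–WP5

Leg distances:
WP1→WP2: 67.2 NM
WP2→WP3: 20.9 NM
WP3→WP4: 59.5 NM
WP4→WP5: 117.0 NM
The longest leg is WP4–WP5 at 117.0 NM.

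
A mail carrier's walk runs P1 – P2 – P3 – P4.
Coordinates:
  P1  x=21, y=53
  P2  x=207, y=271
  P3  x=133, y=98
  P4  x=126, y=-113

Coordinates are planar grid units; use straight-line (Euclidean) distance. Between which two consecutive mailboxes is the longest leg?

P1–P2

Leg distances:
P1→P2: 286.6
P2→P3: 188.2
P3→P4: 211.1
The longest leg is P1–P2 at 286.6.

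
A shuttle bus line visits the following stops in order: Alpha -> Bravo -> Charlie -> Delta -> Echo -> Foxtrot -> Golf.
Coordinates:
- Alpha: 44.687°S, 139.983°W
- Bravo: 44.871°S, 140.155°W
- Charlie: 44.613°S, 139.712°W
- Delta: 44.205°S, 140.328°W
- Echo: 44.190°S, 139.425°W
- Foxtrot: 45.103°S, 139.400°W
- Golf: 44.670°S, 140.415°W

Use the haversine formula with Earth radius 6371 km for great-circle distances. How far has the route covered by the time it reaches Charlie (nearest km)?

Leg distances:
Alpha→Bravo: 24.6 km  (cumulative 24.6 km)
Bravo→Charlie: 45.2 km  (cumulative 69.8 km)
Cumulative distance at Charlie ≈ 70 km.

70 km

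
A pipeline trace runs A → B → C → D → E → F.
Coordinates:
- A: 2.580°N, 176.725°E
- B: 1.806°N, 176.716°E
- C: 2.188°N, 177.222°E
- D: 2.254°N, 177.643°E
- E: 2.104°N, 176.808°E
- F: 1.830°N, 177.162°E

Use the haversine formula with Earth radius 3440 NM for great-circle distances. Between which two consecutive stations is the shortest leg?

C–D

Leg distances:
A→B: 46.5 NM
B→C: 38.1 NM
C→D: 25.6 NM
D→E: 50.9 NM
E→F: 26.9 NM
The shortest leg is C–D at 25.6 NM.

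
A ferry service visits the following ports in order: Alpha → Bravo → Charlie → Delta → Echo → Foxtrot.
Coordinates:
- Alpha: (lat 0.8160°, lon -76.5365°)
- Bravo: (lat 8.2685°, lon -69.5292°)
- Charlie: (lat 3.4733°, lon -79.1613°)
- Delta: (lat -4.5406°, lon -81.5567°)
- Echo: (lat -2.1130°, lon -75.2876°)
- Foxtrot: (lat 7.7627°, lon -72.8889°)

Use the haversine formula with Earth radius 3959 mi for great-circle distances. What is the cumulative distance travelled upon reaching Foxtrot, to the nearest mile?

3190 mi

Leg distances:
Alpha→Bravo: 705.6 mi  (cumulative 705.6 mi)
Bravo→Charlie: 740.2 mi  (cumulative 1445.7 mi)
Charlie→Delta: 577.9 mi  (cumulative 2023.6 mi)
Delta→Echo: 463.8 mi  (cumulative 2487.4 mi)
Echo→Foxtrot: 702.1 mi  (cumulative 3189.6 mi)
Cumulative distance at Foxtrot ≈ 3190 mi.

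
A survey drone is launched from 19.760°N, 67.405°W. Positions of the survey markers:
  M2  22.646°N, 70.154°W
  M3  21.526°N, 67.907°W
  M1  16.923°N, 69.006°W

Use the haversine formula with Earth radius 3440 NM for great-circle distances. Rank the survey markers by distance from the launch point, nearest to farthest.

M3, M1, M2

Distance from the launch point at 19.760°N, 67.405°W to each:
M3 21.526°N, 67.907°W: 109.7 NM
M1 16.923°N, 69.006°W: 193.2 NM
M2 22.646°N, 70.154°W: 231.7 NM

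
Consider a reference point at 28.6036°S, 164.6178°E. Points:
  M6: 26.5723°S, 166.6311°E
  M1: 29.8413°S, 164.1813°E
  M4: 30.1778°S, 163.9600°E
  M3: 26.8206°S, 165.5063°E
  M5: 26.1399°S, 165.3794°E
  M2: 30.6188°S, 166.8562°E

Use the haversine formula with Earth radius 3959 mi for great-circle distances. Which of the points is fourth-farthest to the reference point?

M3

Distances from the reference point (28.6036°S, 164.6178°E):
M2: 193.6 mi
M6: 186.8 mi
M5: 176.5 mi
M3: 134.7 mi
M4: 115.8 mi
M1: 89.5 mi
The fourth-farthest is M3 at 134.7 mi.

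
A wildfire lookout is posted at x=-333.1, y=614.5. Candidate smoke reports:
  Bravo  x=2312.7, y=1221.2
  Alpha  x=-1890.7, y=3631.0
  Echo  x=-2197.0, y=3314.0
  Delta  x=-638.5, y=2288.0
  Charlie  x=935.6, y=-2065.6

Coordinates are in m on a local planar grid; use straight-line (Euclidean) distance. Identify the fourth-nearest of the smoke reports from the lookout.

Echo

Distance to each, sorted:
Delta: 1701.1 m
Bravo: 2714.5 m
Charlie: 2965.2 m
Echo: 3280.5 m
Alpha: 3394.9 m
The fourth-nearest is Echo at 3280.5 m.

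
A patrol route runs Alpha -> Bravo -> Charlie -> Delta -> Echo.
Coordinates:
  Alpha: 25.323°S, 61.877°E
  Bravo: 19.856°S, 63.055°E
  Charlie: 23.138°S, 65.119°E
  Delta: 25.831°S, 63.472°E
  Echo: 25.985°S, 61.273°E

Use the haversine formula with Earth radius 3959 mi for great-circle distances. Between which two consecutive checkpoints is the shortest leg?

Delta–Echo

Leg distances:
Alpha→Bravo: 385.2 mi
Bravo→Charlie: 262.7 mi
Charlie→Delta: 213.0 mi
Delta→Echo: 137.1 mi
The shortest leg is Delta–Echo at 137.1 mi.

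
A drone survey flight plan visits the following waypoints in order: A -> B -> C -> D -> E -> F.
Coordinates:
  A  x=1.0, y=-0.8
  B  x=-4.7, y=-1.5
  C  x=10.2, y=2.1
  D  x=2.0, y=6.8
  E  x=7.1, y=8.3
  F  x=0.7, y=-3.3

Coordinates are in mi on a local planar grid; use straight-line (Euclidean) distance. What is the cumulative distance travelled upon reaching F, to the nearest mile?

49 mi

Leg distances:
A→B: 5.7 mi  (cumulative 5.7 mi)
B→C: 15.3 mi  (cumulative 21.1 mi)
C→D: 9.5 mi  (cumulative 30.5 mi)
D→E: 5.3 mi  (cumulative 35.8 mi)
E→F: 13.2 mi  (cumulative 49.1 mi)
Cumulative distance at F ≈ 49 mi.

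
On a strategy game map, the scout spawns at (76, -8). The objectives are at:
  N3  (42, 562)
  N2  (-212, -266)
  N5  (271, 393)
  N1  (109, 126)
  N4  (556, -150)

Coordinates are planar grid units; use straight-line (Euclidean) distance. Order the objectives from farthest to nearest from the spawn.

N3, N4, N5, N2, N1

Computing each straight-line distance from (76, -8):
N3 (42, 562): 571.0
N4 (556, -150): 500.6
N5 (271, 393): 445.9
N2 (-212, -266): 386.7
N1 (109, 126): 138.0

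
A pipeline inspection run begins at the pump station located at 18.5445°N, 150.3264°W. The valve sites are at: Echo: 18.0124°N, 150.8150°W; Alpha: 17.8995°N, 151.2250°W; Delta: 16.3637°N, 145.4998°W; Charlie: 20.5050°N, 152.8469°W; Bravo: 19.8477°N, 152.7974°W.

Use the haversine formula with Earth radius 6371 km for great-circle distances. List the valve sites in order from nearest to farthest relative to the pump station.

Echo, Alpha, Bravo, Charlie, Delta

Distances from the pump station:
Echo 18.0124°N, 150.8150°W: 78.5 km
Alpha 17.8995°N, 151.2250°W: 119.0 km
Bravo 19.8477°N, 152.7974°W: 297.2 km
Charlie 20.5050°N, 152.8469°W: 342.5 km
Delta 16.3637°N, 145.4998°W: 566.5 km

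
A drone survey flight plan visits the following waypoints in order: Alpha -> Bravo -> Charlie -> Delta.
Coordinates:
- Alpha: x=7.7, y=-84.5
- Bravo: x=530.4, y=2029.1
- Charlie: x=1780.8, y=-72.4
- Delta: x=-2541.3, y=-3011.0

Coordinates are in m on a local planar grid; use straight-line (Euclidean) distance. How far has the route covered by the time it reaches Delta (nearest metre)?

9849 m

Leg distances:
Alpha→Bravo: 2177.3 m  (cumulative 2177.3 m)
Bravo→Charlie: 2445.4 m  (cumulative 4622.6 m)
Charlie→Delta: 5226.5 m  (cumulative 9849.1 m)
Cumulative distance at Delta ≈ 9849 m.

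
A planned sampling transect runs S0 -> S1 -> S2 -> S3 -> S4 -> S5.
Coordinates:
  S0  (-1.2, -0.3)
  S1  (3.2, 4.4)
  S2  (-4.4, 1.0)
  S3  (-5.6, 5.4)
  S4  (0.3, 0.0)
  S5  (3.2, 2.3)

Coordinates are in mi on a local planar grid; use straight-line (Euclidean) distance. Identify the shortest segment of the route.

Leg distances:
S0→S1: 6.4 mi
S1→S2: 8.3 mi
S2→S3: 4.6 mi
S3→S4: 8.0 mi
S4→S5: 3.7 mi
The shortest leg is S4–S5 at 3.7 mi.

S4–S5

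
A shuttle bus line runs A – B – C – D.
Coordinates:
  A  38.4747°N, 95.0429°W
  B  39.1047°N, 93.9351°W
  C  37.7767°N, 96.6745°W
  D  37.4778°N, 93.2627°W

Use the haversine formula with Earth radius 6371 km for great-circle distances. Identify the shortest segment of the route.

Leg distances:
A→B: 118.9 km
B→C: 280.6 km
C→D: 302.3 km
The shortest leg is A–B at 118.9 km.

A–B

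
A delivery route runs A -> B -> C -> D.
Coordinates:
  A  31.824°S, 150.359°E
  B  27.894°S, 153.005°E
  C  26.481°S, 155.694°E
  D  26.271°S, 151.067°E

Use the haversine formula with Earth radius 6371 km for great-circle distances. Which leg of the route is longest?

Leg distances:
A→B: 506.0 km
B→C: 308.9 km
C→D: 461.5 km
The longest leg is A–B at 506.0 km.

A–B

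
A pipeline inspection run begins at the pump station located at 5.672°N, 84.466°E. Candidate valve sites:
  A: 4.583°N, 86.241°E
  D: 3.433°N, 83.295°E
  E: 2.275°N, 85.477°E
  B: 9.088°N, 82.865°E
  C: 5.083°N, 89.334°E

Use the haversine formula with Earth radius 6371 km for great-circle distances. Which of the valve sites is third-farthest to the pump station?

Distances from the pump station (5.672°N, 84.466°E):
C: 542.9 km
B: 418.9 km
E: 394.0 km
D: 280.8 km
A: 230.9 km
The third-farthest is E at 394.0 km.

E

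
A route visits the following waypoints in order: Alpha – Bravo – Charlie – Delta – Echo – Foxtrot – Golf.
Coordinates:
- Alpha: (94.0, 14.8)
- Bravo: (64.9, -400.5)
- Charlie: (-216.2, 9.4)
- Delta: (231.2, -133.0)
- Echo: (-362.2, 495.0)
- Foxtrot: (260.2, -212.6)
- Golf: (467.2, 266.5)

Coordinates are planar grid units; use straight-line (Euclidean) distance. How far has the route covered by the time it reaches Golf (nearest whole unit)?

Leg distances:
Alpha→Bravo: 416.3  (cumulative 416.3)
Bravo→Charlie: 497.0  (cumulative 913.3)
Charlie→Delta: 469.5  (cumulative 1382.9)
Delta→Echo: 864.0  (cumulative 2246.9)
Echo→Foxtrot: 942.4  (cumulative 3189.2)
Foxtrot→Golf: 521.9  (cumulative 3711.2)
Cumulative distance at Golf ≈ 3711.

3711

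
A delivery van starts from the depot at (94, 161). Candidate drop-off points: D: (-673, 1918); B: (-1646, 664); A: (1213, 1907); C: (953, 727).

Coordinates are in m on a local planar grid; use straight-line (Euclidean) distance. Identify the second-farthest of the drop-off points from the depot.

D

Distances from the depot ((94, 161)):
A: 2073.8 m
D: 1917.1 m
B: 1811.2 m
C: 1028.7 m
The second-farthest is D at 1917.1 m.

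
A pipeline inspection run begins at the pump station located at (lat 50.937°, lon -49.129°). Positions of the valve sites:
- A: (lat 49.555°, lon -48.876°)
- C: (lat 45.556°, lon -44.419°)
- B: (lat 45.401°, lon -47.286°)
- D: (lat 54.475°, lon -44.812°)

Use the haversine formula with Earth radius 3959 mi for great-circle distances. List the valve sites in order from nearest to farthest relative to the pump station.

A, D, B, C

Distances from the pump station:
A (lat 49.555°, lon -48.876°): 96.1 mi
D (lat 54.475°, lon -44.812°): 303.9 mi
B (lat 45.401°, lon -47.286°): 391.8 mi
C (lat 45.556°, lon -44.419°): 430.2 mi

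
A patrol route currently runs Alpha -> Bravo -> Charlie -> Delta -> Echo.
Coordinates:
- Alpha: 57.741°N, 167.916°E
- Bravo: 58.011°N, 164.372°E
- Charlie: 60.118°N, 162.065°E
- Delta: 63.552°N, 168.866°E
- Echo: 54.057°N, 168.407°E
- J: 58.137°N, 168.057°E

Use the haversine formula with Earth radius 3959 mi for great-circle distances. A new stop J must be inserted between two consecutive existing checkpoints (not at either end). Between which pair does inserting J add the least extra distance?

between Delta and Echo

Added distance for inserting J between each consecutive pair:
Alpha–Bravo: 31.2 mi
Bravo–Charlie: 220.5 mi
Charlie–Delta: 303.2 mi
Delta–Echo: 1.1 mi
Smallest added distance is 1.1 mi, inserting between Delta and Echo.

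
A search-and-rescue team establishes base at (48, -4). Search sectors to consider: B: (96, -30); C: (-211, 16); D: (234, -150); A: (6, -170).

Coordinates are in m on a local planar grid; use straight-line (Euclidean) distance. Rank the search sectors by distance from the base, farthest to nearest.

Distances from the base:
C (-211, 16): 259.8 m
D (234, -150): 236.5 m
A (6, -170): 171.2 m
B (96, -30): 54.6 m

C, D, A, B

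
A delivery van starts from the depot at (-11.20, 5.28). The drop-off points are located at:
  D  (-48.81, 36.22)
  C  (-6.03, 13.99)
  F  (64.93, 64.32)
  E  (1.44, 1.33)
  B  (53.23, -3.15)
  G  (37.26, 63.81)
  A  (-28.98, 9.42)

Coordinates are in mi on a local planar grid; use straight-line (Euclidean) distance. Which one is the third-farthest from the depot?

Distances from the depot ((-11.20, 5.28)):
F: 96.3 mi
G: 76.0 mi
B: 65.0 mi
D: 48.7 mi
A: 18.3 mi
E: 13.2 mi
C: 10.1 mi
The third-farthest is B at 65.0 mi.

B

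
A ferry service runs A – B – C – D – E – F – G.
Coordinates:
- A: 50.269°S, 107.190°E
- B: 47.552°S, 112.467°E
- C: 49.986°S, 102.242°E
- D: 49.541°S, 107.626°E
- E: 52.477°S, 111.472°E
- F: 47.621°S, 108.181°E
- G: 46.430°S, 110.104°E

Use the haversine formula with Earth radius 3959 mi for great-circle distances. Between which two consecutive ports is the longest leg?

B–C

Leg distances:
A→B: 304.3 mi
B→C: 494.6 mi
C→D: 242.2 mi
D→E: 262.8 mi
E→F: 365.8 mi
F→G: 122.4 mi
The longest leg is B–C at 494.6 mi.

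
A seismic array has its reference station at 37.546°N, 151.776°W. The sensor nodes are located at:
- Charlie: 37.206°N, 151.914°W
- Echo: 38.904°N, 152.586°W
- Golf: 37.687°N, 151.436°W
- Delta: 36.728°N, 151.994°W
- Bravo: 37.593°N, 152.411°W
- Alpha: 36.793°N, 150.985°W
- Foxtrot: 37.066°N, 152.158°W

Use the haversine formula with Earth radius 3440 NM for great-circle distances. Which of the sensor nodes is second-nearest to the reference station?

Charlie

Distance to each, sorted:
Golf: 18.3 NM
Charlie: 21.4 NM
Bravo: 30.3 NM
Foxtrot: 34.1 NM
Delta: 50.2 NM
Alpha: 59.0 NM
Echo: 90.0 NM
The second-nearest is Charlie at 21.4 NM.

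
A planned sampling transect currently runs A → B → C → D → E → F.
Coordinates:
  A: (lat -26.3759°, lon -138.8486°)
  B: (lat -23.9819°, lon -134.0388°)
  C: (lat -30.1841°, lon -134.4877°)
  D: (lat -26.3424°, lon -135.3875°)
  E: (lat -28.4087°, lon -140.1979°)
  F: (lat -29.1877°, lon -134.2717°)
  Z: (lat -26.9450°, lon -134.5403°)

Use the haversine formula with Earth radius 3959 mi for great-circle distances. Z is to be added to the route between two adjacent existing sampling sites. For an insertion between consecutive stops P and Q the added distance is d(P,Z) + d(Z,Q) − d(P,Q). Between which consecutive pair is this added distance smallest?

Added distance for inserting Z between each consecutive pair:
A–B: 132.8 mi
B–C: 1.5 mi
C–D: 19.7 mi
D–E: 99.7 mi
E–F: 153.6 mi
Smallest added distance is 1.5 mi, inserting between B and C.

between B and C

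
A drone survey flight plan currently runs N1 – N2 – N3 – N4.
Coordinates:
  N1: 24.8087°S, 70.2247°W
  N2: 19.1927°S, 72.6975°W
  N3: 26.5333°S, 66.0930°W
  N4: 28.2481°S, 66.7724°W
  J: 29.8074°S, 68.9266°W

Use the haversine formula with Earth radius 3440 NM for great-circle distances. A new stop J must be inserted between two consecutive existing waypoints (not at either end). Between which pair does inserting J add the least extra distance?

Added distance for inserting J between each consecutive pair:
N1–N2: 613.5 NM
N2–N3: 344.6 NM
N3–N4: 284.9 NM
Smallest added distance is 284.9 NM, inserting between N3 and N4.

between N3 and N4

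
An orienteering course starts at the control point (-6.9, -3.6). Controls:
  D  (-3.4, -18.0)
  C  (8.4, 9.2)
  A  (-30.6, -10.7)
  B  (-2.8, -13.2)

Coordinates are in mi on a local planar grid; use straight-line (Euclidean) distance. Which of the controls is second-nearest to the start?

D

Distance to each, sorted:
B: 10.4 mi
D: 14.8 mi
C: 19.9 mi
A: 24.7 mi
The second-nearest is D at 14.8 mi.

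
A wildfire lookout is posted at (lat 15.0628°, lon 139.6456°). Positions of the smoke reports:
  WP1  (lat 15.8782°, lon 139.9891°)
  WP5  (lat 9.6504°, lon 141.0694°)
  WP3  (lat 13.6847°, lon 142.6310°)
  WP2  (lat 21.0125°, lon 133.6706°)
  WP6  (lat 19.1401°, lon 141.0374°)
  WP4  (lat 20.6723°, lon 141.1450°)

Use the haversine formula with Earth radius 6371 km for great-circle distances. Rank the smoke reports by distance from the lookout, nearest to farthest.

WP1, WP3, WP6, WP5, WP4, WP2

Distances from the lookout:
WP1 (lat 15.8782°, lon 139.9891°): 97.9 km
WP3 (lat 13.6847°, lon 142.6310°): 356.2 km
WP6 (lat 19.1401°, lon 141.0374°): 476.9 km
WP5 (lat 9.6504°, lon 141.0694°): 621.4 km
WP4 (lat 20.6723°, lon 141.1450°): 643.6 km
WP2 (lat 21.0125°, lon 133.6706°): 914.5 km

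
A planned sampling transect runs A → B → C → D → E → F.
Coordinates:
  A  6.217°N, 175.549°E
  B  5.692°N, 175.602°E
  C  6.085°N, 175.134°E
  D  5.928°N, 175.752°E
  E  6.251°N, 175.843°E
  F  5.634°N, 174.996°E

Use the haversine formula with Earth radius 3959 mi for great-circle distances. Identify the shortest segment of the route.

Leg distances:
A→B: 36.5 mi
B→C: 42.1 mi
C→D: 43.8 mi
D→E: 23.2 mi
E→F: 72.2 mi
The shortest leg is D–E at 23.2 mi.

D–E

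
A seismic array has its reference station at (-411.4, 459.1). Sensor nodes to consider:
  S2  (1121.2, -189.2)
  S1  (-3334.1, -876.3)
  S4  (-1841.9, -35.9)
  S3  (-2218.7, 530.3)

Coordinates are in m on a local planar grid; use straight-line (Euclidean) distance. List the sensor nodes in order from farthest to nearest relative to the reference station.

S1, S3, S2, S4

Computing each straight-line distance from (-411.4, 459.1):
S1 (-3334.1, -876.3): 3213.3 m
S3 (-2218.7, 530.3): 1808.7 m
S2 (1121.2, -189.2): 1664.1 m
S4 (-1841.9, -35.9): 1513.7 m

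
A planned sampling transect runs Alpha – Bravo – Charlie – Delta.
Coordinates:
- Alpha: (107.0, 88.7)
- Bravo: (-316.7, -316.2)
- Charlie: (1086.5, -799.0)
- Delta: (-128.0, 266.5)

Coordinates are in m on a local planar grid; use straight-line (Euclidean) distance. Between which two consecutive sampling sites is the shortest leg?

Leg distances:
Alpha→Bravo: 586.1 m
Bravo→Charlie: 1483.9 m
Charlie→Delta: 1615.6 m
The shortest leg is Alpha–Bravo at 586.1 m.

Alpha–Bravo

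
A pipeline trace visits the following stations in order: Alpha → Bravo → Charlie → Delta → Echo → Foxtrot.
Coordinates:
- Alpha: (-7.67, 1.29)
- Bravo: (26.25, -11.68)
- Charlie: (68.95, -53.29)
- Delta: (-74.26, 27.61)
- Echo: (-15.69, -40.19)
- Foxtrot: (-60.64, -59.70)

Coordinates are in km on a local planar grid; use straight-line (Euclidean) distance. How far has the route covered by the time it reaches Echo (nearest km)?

Leg distances:
Alpha→Bravo: 36.3 km  (cumulative 36.3 km)
Bravo→Charlie: 59.6 km  (cumulative 95.9 km)
Charlie→Delta: 164.5 km  (cumulative 260.4 km)
Delta→Echo: 89.6 km  (cumulative 350.0 km)
Cumulative distance at Echo ≈ 350 km.

350 km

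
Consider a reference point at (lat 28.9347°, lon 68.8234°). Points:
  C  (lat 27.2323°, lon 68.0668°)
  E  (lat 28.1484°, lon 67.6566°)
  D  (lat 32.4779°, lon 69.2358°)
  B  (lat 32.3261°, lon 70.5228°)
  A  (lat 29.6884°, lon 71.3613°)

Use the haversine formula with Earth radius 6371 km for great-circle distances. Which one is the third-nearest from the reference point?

Distance to each, sorted:
E: 143.6 km
C: 203.3 km
A: 259.9 km
D: 396.0 km
B: 410.6 km
The third-nearest is A at 259.9 km.

A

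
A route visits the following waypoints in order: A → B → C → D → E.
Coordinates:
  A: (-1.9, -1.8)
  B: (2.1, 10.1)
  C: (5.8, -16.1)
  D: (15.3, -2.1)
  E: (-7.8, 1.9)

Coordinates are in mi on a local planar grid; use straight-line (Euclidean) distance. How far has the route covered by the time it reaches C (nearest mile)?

Leg distances:
A→B: 12.6 mi  (cumulative 12.6 mi)
B→C: 26.5 mi  (cumulative 39.0 mi)
Cumulative distance at C ≈ 39 mi.

39 mi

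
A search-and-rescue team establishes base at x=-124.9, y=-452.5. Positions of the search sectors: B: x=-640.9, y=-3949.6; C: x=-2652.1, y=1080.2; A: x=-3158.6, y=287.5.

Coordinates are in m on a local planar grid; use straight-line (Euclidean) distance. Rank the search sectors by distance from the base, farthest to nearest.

Distances from the base:
B x=-640.9, y=-3949.6: 3535.0 m
A x=-3158.6, y=287.5: 3122.6 m
C x=-2652.1, y=1080.2: 2955.7 m

B, A, C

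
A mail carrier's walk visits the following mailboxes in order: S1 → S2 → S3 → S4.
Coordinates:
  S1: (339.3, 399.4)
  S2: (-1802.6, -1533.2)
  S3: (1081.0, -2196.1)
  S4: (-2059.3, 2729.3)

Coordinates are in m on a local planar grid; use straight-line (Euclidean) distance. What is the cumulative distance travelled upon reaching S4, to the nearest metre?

Leg distances:
S1→S2: 2884.9 m  (cumulative 2884.9 m)
S2→S3: 2958.8 m  (cumulative 5843.7 m)
S3→S4: 5841.3 m  (cumulative 11685.0 m)
Cumulative distance at S4 ≈ 11685 m.

11685 m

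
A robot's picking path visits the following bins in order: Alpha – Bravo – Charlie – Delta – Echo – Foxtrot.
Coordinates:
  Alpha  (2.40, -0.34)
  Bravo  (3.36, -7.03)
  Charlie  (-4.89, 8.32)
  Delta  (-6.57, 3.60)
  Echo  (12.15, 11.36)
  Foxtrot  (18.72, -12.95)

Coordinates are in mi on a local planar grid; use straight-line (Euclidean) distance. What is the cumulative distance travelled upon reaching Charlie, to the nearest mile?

24 mi

Leg distances:
Alpha→Bravo: 6.8 mi  (cumulative 6.8 mi)
Bravo→Charlie: 17.4 mi  (cumulative 24.2 mi)
Cumulative distance at Charlie ≈ 24 mi.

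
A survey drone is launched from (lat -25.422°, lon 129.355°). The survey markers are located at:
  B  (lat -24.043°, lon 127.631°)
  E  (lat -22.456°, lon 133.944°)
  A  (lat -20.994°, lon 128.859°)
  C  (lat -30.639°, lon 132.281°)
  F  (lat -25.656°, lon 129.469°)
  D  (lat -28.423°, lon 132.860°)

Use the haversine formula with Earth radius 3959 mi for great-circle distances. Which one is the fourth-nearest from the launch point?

A

Distance to each, sorted:
F: 17.7 mi
B: 144.2 mi
D: 299.3 mi
A: 307.6 mi
E: 354.9 mi
C: 402.2 mi
The fourth-nearest is A at 307.6 mi.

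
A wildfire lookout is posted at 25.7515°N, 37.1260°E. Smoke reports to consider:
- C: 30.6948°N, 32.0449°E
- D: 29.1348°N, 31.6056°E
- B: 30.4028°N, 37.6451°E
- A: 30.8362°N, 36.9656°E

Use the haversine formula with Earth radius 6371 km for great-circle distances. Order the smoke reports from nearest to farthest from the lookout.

Distances from the lookout:
B 30.4028°N, 37.6451°E: 519.7 km
A 30.8362°N, 36.9656°E: 565.6 km
D 29.1348°N, 31.6056°E: 661.9 km
C 30.6948°N, 32.0449°E: 741.4 km

B, A, D, C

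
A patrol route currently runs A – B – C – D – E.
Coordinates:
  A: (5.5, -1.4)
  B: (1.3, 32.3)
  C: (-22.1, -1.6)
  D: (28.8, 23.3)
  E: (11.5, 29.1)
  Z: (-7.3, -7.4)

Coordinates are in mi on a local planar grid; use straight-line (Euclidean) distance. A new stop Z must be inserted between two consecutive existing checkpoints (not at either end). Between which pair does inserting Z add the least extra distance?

Added distance for inserting Z between each consecutive pair:
A–B: 20.8 mi
B–C: 15.3 mi
C–D: 6.6 mi
D–E: 70.2 mi
Smallest added distance is 6.6 mi, inserting between C and D.

between C and D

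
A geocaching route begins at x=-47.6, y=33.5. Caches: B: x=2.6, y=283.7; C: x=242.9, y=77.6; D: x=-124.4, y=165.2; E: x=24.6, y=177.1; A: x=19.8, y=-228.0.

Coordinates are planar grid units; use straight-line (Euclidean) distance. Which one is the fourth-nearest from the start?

A

Distances from the start (x=-47.6, y=33.5):
D: 152.5
E: 160.7
B: 255.2
A: 270.0
C: 293.8
The fourth-nearest is A at 270.0.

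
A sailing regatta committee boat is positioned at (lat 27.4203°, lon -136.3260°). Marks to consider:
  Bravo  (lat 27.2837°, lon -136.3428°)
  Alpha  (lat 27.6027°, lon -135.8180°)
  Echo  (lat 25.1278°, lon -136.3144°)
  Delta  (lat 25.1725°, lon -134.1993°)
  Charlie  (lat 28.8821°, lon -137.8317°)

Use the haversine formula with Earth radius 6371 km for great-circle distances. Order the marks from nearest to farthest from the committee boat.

Distances from the committee boat:
Bravo (lat 27.2837°, lon -136.3428°): 15.3 km
Alpha (lat 27.6027°, lon -135.8180°): 54.0 km
Charlie (lat 28.8821°, lon -137.8317°): 219.6 km
Echo (lat 25.1278°, lon -136.3144°): 254.9 km
Delta (lat 25.1725°, lon -134.1993°): 327.7 km

Bravo, Alpha, Charlie, Echo, Delta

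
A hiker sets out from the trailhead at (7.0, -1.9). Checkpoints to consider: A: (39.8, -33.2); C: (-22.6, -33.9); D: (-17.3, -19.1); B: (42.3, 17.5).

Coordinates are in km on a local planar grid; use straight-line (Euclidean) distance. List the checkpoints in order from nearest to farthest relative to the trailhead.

Computing each straight-line distance from (7.0, -1.9):
D (-17.3, -19.1): 29.8 km
B (42.3, 17.5): 40.3 km
C (-22.6, -33.9): 43.6 km
A (39.8, -33.2): 45.3 km

D, B, C, A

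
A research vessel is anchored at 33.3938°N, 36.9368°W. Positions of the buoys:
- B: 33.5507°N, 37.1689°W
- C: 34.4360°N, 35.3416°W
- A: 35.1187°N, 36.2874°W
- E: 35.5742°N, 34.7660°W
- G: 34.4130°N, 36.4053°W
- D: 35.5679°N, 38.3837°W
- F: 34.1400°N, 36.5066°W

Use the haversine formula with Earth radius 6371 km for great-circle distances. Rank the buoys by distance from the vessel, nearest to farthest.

B, F, G, C, A, D, E

Distance from the vessel at 33.3938°N, 36.9368°W to each:
B 33.5507°N, 37.1689°W: 27.7 km
F 34.1400°N, 36.5066°W: 92.0 km
G 34.4130°N, 36.4053°W: 123.5 km
C 34.4360°N, 35.3416°W: 187.3 km
A 35.1187°N, 36.2874°W: 200.9 km
D 35.5679°N, 38.3837°W: 275.7 km
E 35.5742°N, 34.7660°W: 313.6 km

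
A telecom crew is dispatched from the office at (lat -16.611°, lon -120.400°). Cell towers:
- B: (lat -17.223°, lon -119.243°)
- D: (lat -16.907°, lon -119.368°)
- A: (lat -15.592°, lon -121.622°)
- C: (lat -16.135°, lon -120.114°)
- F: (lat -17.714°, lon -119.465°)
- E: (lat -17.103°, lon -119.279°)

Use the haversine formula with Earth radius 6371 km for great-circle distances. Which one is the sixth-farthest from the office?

C

Distances from the office ((lat -16.611°, lon -120.400°)):
A: 172.9 km
F: 157.8 km
B: 140.6 km
E: 131.2 km
D: 114.7 km
C: 61.1 km
The sixth-farthest is C at 61.1 km.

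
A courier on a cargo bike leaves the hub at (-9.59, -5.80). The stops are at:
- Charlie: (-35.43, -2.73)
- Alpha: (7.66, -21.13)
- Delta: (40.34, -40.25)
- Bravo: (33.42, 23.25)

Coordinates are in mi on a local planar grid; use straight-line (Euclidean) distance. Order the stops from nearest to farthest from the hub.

Alpha, Charlie, Bravo, Delta

Distance from the hub at (-9.59, -5.80) to each:
Alpha (7.66, -21.13): 23.1 mi
Charlie (-35.43, -2.73): 26.0 mi
Bravo (33.42, 23.25): 51.9 mi
Delta (40.34, -40.25): 60.7 mi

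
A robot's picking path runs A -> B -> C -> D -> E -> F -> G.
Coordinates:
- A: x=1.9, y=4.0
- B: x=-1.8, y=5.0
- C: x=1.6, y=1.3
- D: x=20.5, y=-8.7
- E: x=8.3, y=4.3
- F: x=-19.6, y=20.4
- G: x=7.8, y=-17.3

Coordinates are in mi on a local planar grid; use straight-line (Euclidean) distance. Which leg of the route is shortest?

Leg distances:
A→B: 3.8 mi
B→C: 5.0 mi
C→D: 21.4 mi
D→E: 17.8 mi
E→F: 32.2 mi
F→G: 46.6 mi
The shortest leg is A–B at 3.8 mi.

A–B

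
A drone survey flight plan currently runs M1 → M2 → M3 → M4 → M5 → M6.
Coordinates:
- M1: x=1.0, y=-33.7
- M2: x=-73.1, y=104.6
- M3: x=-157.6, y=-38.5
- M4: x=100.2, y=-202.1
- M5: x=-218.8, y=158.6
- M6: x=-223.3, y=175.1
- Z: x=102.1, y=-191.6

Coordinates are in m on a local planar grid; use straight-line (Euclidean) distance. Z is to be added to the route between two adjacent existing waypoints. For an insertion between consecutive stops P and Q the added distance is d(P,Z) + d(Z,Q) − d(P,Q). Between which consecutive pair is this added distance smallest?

Added distance for inserting Z between each consecutive pair:
M1–M2: 374.7 m
M2–M3: 479.4 m
M3–M4: 6.8 m
M4–M5: 4.1 m
M5–M6: 948.1 m
Smallest added distance is 4.1 m, inserting between M4 and M5.

between M4 and M5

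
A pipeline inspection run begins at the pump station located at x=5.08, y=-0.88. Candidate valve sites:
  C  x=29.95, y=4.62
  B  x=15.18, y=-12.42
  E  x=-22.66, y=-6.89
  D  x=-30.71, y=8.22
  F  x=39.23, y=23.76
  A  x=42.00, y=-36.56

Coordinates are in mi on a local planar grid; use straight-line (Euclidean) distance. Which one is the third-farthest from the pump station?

D

Distance to each, sorted:
A: 51.3 mi
F: 42.1 mi
D: 36.9 mi
E: 28.4 mi
C: 25.5 mi
B: 15.3 mi
The third-farthest is D at 36.9 mi.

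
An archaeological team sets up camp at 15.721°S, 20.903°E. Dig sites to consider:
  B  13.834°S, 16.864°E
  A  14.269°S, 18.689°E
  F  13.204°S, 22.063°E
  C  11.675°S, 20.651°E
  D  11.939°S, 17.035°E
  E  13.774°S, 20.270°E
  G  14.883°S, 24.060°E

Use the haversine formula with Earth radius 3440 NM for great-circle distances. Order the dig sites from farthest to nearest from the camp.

Distance from the camp at 15.721°S, 20.903°E to each:
D 11.939°S, 17.035°E: 320.0 NM
B 13.834°S, 16.864°E: 260.4 NM
C 11.675°S, 20.651°E: 243.4 NM
G 14.883°S, 24.060°E: 189.6 NM
F 13.204°S, 22.063°E: 165.5 NM
A 14.269°S, 18.689°E: 155.2 NM
E 13.774°S, 20.270°E: 122.5 NM

D, B, C, G, F, A, E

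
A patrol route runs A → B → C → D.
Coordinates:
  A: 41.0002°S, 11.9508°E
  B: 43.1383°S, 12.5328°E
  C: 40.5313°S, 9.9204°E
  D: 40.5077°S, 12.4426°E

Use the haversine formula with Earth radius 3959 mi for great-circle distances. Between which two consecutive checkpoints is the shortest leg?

Leg distances:
A→B: 150.7 mi
B→C: 224.8 mi
C→D: 132.5 mi
The shortest leg is C–D at 132.5 mi.

C–D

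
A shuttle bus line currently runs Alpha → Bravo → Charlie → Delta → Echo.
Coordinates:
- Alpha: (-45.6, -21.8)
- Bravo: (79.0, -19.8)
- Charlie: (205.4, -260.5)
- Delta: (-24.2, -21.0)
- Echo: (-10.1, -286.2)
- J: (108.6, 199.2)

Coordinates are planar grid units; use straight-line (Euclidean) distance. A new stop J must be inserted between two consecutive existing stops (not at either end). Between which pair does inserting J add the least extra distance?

between Alpha and Bravo

Added distance for inserting J between each consecutive pair:
Alpha–Bravo: 365.9
Bravo–Charlie: 418.9
Charlie–Delta: 395.1
Delta–Echo: 491.3
Smallest added distance is 365.9, inserting between Alpha and Bravo.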